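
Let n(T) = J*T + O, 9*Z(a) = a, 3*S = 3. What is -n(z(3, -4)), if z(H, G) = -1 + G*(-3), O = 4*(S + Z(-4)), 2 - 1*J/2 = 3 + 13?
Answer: 2752/9 ≈ 305.78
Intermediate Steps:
S = 1 (S = (⅓)*3 = 1)
Z(a) = a/9
J = -28 (J = 4 - 2*(3 + 13) = 4 - 2*16 = 4 - 32 = -28)
O = 20/9 (O = 4*(1 + (⅑)*(-4)) = 4*(1 - 4/9) = 4*(5/9) = 20/9 ≈ 2.2222)
z(H, G) = -1 - 3*G
n(T) = 20/9 - 28*T (n(T) = -28*T + 20/9 = 20/9 - 28*T)
-n(z(3, -4)) = -(20/9 - 28*(-1 - 3*(-4))) = -(20/9 - 28*(-1 + 12)) = -(20/9 - 28*11) = -(20/9 - 308) = -1*(-2752/9) = 2752/9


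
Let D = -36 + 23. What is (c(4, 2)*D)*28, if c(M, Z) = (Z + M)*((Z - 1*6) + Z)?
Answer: 4368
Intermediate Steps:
D = -13
c(M, Z) = (-6 + 2*Z)*(M + Z) (c(M, Z) = (M + Z)*((Z - 6) + Z) = (M + Z)*((-6 + Z) + Z) = (M + Z)*(-6 + 2*Z) = (-6 + 2*Z)*(M + Z))
(c(4, 2)*D)*28 = ((-6*4 - 6*2 + 2*2² + 2*4*2)*(-13))*28 = ((-24 - 12 + 2*4 + 16)*(-13))*28 = ((-24 - 12 + 8 + 16)*(-13))*28 = -12*(-13)*28 = 156*28 = 4368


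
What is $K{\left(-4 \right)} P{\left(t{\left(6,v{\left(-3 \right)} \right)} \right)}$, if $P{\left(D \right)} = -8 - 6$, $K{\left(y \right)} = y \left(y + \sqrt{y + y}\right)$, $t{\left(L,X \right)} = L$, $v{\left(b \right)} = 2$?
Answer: $-224 + 112 i \sqrt{2} \approx -224.0 + 158.39 i$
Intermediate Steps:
$K{\left(y \right)} = y \left(y + \sqrt{2} \sqrt{y}\right)$ ($K{\left(y \right)} = y \left(y + \sqrt{2 y}\right) = y \left(y + \sqrt{2} \sqrt{y}\right)$)
$P{\left(D \right)} = -14$ ($P{\left(D \right)} = -8 - 6 = -14$)
$K{\left(-4 \right)} P{\left(t{\left(6,v{\left(-3 \right)} \right)} \right)} = \left(\left(-4\right)^{2} + \sqrt{2} \left(-4\right)^{\frac{3}{2}}\right) \left(-14\right) = \left(16 + \sqrt{2} \left(- 8 i\right)\right) \left(-14\right) = \left(16 - 8 i \sqrt{2}\right) \left(-14\right) = -224 + 112 i \sqrt{2}$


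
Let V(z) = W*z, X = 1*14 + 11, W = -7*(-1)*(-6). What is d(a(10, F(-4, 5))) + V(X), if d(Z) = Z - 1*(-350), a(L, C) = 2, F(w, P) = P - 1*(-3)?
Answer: -698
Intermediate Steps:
F(w, P) = 3 + P (F(w, P) = P + 3 = 3 + P)
d(Z) = 350 + Z (d(Z) = Z + 350 = 350 + Z)
W = -42 (W = 7*(-6) = -42)
X = 25 (X = 14 + 11 = 25)
V(z) = -42*z
d(a(10, F(-4, 5))) + V(X) = (350 + 2) - 42*25 = 352 - 1050 = -698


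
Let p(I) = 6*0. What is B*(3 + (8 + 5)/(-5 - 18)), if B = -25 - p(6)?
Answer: -1400/23 ≈ -60.870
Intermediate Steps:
p(I) = 0
B = -25 (B = -25 - 1*0 = -25 + 0 = -25)
B*(3 + (8 + 5)/(-5 - 18)) = -25*(3 + (8 + 5)/(-5 - 18)) = -25*(3 + 13/(-23)) = -25*(3 + 13*(-1/23)) = -25*(3 - 13/23) = -25*56/23 = -1400/23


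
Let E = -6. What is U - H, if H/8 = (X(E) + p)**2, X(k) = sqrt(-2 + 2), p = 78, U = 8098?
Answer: -40574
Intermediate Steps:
X(k) = 0 (X(k) = sqrt(0) = 0)
H = 48672 (H = 8*(0 + 78)**2 = 8*78**2 = 8*6084 = 48672)
U - H = 8098 - 1*48672 = 8098 - 48672 = -40574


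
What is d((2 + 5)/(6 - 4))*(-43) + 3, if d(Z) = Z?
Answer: -295/2 ≈ -147.50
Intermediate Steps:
d((2 + 5)/(6 - 4))*(-43) + 3 = ((2 + 5)/(6 - 4))*(-43) + 3 = (7/2)*(-43) + 3 = -301/2 + 3 = -295/2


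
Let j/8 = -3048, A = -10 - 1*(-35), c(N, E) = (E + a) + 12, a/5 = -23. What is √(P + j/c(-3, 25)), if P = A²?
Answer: √158457/13 ≈ 30.621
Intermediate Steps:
a = -115 (a = 5*(-23) = -115)
c(N, E) = -103 + E (c(N, E) = (E - 115) + 12 = (-115 + E) + 12 = -103 + E)
A = 25 (A = -10 + 35 = 25)
j = -24384 (j = 8*(-3048) = -24384)
P = 625 (P = 25² = 625)
√(P + j/c(-3, 25)) = √(625 - 24384/(-103 + 25)) = √(625 - 24384/(-78)) = √(625 - 24384*(-1/78)) = √(625 + 4064/13) = √(12189/13) = √158457/13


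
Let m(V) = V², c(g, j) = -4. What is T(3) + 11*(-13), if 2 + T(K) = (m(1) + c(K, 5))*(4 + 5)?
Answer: -172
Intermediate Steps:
T(K) = -29 (T(K) = -2 + (1² - 4)*(4 + 5) = -2 + (1 - 4)*9 = -2 - 3*9 = -2 - 27 = -29)
T(3) + 11*(-13) = -29 + 11*(-13) = -29 - 143 = -172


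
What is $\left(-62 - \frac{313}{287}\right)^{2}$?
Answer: $\frac{327863449}{82369} \approx 3980.4$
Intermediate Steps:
$\left(-62 - \frac{313}{287}\right)^{2} = \left(- \frac{18107}{287}\right)^{2} = \frac{327863449}{82369}$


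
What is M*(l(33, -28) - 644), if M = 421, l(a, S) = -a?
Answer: -285017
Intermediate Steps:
M*(l(33, -28) - 644) = 421*(-1*33 - 644) = 421*(-33 - 644) = 421*(-677) = -285017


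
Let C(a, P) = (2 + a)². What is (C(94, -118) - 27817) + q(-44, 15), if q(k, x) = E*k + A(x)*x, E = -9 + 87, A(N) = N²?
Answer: -18658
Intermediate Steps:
E = 78
q(k, x) = x³ + 78*k (q(k, x) = 78*k + x²*x = 78*k + x³ = x³ + 78*k)
(C(94, -118) - 27817) + q(-44, 15) = ((2 + 94)² - 27817) + (15³ + 78*(-44)) = (96² - 27817) + (3375 - 3432) = (9216 - 27817) - 57 = -18601 - 57 = -18658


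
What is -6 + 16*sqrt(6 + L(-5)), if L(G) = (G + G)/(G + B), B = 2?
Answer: -6 + 32*sqrt(21)/3 ≈ 42.881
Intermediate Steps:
L(G) = 2*G/(2 + G) (L(G) = (G + G)/(G + 2) = (2*G)/(2 + G) = 2*G/(2 + G))
-6 + 16*sqrt(6 + L(-5)) = -6 + 16*sqrt(6 + 2*(-5)/(2 - 5)) = -6 + 16*sqrt(6 + 2*(-5)/(-3)) = -6 + 16*sqrt(6 + 2*(-5)*(-1/3)) = -6 + 16*sqrt(6 + 10/3) = -6 + 16*sqrt(28/3) = -6 + 16*(2*sqrt(21)/3) = -6 + 32*sqrt(21)/3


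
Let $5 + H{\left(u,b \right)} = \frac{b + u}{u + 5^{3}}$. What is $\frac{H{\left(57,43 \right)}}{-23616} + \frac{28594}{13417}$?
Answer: $\frac{6828393461}{3203764928} \approx 2.1314$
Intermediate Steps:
$H{\left(u,b \right)} = -5 + \frac{b + u}{125 + u}$ ($H{\left(u,b \right)} = -5 + \frac{b + u}{u + 5^{3}} = -5 + \frac{b + u}{u + 125} = -5 + \frac{b + u}{125 + u}$)
$\frac{H{\left(57,43 \right)}}{-23616} + \frac{28594}{13417} = \frac{\frac{1}{125 + 57} \left(-625 + 43 - 228\right)}{-23616} + \frac{28594}{13417} = \frac{-625 + 43 - 228}{182} \left(- \frac{1}{23616}\right) + 28594 \cdot \frac{1}{13417} = \frac{1}{182} \left(-810\right) \left(- \frac{1}{23616}\right) + \frac{28594}{13417} = \left(- \frac{405}{91}\right) \left(- \frac{1}{23616}\right) + \frac{28594}{13417} = \frac{45}{238784} + \frac{28594}{13417} = \frac{6828393461}{3203764928}$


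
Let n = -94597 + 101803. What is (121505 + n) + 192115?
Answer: 320826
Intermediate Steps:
n = 7206
(121505 + n) + 192115 = (121505 + 7206) + 192115 = 128711 + 192115 = 320826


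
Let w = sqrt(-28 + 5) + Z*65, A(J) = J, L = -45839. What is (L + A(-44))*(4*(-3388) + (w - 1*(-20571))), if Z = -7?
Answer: -301176012 - 45883*I*sqrt(23) ≈ -3.0118e+8 - 2.2005e+5*I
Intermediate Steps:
w = -455 + I*sqrt(23) (w = sqrt(-28 + 5) - 7*65 = sqrt(-23) - 455 = I*sqrt(23) - 455 = -455 + I*sqrt(23) ≈ -455.0 + 4.7958*I)
(L + A(-44))*(4*(-3388) + (w - 1*(-20571))) = (-45839 - 44)*(4*(-3388) + ((-455 + I*sqrt(23)) - 1*(-20571))) = -45883*(-13552 + ((-455 + I*sqrt(23)) + 20571)) = -45883*(-13552 + (20116 + I*sqrt(23))) = -45883*(6564 + I*sqrt(23)) = -301176012 - 45883*I*sqrt(23)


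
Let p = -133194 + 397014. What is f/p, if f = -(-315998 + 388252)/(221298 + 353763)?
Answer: -36127/75856296510 ≈ -4.7626e-7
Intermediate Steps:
f = -72254/575061 ≈ -0.12565
p = 263820
f/p = -72254/575061/263820 = -72254/575061*1/263820 = -36127/75856296510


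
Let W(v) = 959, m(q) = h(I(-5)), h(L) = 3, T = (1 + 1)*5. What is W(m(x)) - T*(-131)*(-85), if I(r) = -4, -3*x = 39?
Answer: -110391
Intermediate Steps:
x = -13 (x = -⅓*39 = -13)
T = 10 (T = 2*5 = 10)
m(q) = 3
W(m(x)) - T*(-131)*(-85) = 959 - 10*(-131)*(-85) = 959 - (-1310)*(-85) = 959 - 1*111350 = 959 - 111350 = -110391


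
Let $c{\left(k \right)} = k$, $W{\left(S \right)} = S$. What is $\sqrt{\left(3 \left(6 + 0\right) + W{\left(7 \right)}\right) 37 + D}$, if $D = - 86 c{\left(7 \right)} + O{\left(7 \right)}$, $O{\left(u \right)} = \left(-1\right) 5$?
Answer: $\sqrt{318} \approx 17.833$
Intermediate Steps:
$O{\left(u \right)} = -5$
$D = -607$ ($D = \left(-86\right) 7 - 5 = -602 - 5 = -607$)
$\sqrt{\left(3 \left(6 + 0\right) + W{\left(7 \right)}\right) 37 + D} = \sqrt{\left(3 \left(6 + 0\right) + 7\right) 37 - 607} = \sqrt{\left(3 \cdot 6 + 7\right) 37 - 607} = \sqrt{\left(18 + 7\right) 37 - 607} = \sqrt{25 \cdot 37 - 607} = \sqrt{925 - 607} = \sqrt{318}$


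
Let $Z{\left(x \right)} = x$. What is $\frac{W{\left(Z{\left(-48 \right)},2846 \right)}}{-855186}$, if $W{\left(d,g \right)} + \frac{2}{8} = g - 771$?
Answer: $- \frac{8299}{3420744} \approx -0.0024261$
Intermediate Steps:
$W{\left(d,g \right)} = - \frac{3085}{4} + g$ ($W{\left(d,g \right)} = - \frac{1}{4} + \left(g - 771\right) = - \frac{1}{4} + \left(-771 + g\right) = - \frac{3085}{4} + g$)
$\frac{W{\left(Z{\left(-48 \right)},2846 \right)}}{-855186} = \frac{- \frac{3085}{4} + 2846}{-855186} = \frac{8299}{4} \left(- \frac{1}{855186}\right) = - \frac{8299}{3420744}$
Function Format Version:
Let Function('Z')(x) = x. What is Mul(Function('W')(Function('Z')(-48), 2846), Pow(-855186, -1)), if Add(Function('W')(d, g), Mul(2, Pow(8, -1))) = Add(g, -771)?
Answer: Rational(-8299, 3420744) ≈ -0.0024261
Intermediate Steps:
Function('W')(d, g) = Add(Rational(-3085, 4), g) (Function('W')(d, g) = Add(Rational(-1, 4), Add(g, -771)) = Add(Rational(-1, 4), Add(-771, g)) = Add(Rational(-3085, 4), g))
Mul(Function('W')(Function('Z')(-48), 2846), Pow(-855186, -1)) = Mul(Add(Rational(-3085, 4), 2846), Pow(-855186, -1)) = Mul(Rational(8299, 4), Rational(-1, 855186)) = Rational(-8299, 3420744)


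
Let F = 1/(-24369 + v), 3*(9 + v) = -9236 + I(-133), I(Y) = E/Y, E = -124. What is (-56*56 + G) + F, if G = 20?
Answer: -34136048375/10955086 ≈ -3116.0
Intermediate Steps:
I(Y) = -124/Y
v = -1231855/399 (v = -9 + (-9236 - 124/(-133))/3 = -9 + (-9236 - 124*(-1/133))/3 = -9 + (-9236 + 124/133)/3 = -9 + (⅓)*(-1228264/133) = -9 - 1228264/399 = -1231855/399 ≈ -3087.4)
F = -399/10955086 (F = 1/(-24369 - 1231855/399) = 1/(-10955086/399) = -399/10955086 ≈ -3.6421e-5)
(-56*56 + G) + F = (-56*56 + 20) - 399/10955086 = (-3136 + 20) - 399/10955086 = -3116 - 399/10955086 = -34136048375/10955086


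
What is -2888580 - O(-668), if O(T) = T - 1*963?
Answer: -2886949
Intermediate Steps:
O(T) = -963 + T (O(T) = T - 963 = -963 + T)
-2888580 - O(-668) = -2888580 - (-963 - 668) = -2888580 - 1*(-1631) = -2888580 + 1631 = -2886949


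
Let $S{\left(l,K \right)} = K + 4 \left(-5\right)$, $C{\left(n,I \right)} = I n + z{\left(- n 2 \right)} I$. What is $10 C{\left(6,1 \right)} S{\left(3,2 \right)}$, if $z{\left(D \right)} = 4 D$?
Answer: $7560$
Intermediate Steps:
$C{\left(n,I \right)} = - 7 I n$ ($C{\left(n,I \right)} = I n + 4 - n 2 I = I n + 4 \left(- 2 n\right) I = I n + - 8 n I = I n - 8 I n = - 7 I n$)
$S{\left(l,K \right)} = -20 + K$ ($S{\left(l,K \right)} = K - 20 = -20 + K$)
$10 C{\left(6,1 \right)} S{\left(3,2 \right)} = 10 \left(\left(-7\right) 1 \cdot 6\right) \left(-20 + 2\right) = 10 \left(-42\right) \left(-18\right) = \left(-420\right) \left(-18\right) = 7560$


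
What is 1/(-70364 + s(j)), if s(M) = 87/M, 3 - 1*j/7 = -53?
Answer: -392/27582601 ≈ -1.4212e-5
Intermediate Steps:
j = 392 (j = 21 - 7*(-53) = 21 + 371 = 392)
1/(-70364 + s(j)) = 1/(-70364 + 87/392) = 1/(-27582601/392) = -392/27582601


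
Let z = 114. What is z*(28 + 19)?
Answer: 5358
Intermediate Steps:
z*(28 + 19) = 114*(28 + 19) = 114*47 = 5358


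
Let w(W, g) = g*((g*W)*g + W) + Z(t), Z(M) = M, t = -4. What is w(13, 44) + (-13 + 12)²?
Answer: 1107961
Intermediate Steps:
w(W, g) = -4 + g*(W + W*g²) (w(W, g) = g*((g*W)*g + W) - 4 = g*((W*g)*g + W) - 4 = g*(W*g² + W) - 4 = g*(W + W*g²) - 4 = -4 + g*(W + W*g²))
w(13, 44) + (-13 + 12)² = (-4 + 13*44 + 13*44³) + (-13 + 12)² = (-4 + 572 + 13*85184) + (-1)² = (-4 + 572 + 1107392) + 1 = 1107960 + 1 = 1107961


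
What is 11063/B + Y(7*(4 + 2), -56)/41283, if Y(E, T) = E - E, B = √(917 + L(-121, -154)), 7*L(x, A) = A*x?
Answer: 11063*√3579/3579 ≈ 184.92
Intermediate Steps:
L(x, A) = A*x/7 (L(x, A) = (A*x)/7 = A*x/7)
B = √3579 (B = √(917 + (⅐)*(-154)*(-121)) = √(917 + 2662) = √3579 ≈ 59.825)
Y(E, T) = 0
11063/B + Y(7*(4 + 2), -56)/41283 = 11063/(√3579) + 0/41283 = 11063*(√3579/3579) + 0*(1/41283) = 11063*√3579/3579 + 0 = 11063*√3579/3579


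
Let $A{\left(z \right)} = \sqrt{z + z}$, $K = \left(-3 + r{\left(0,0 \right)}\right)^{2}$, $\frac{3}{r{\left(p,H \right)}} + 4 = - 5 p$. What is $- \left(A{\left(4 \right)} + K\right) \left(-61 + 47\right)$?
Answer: $\frac{1575}{8} + 28 \sqrt{2} \approx 236.47$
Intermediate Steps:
$r{\left(p,H \right)} = \frac{3}{-4 - 5 p}$
$K = \frac{225}{16}$ ($K = \left(-3 - \frac{3}{4 + 5 \cdot 0}\right)^{2} = \left(-3 - \frac{3}{4 + 0}\right)^{2} = \left(-3 - \frac{3}{4}\right)^{2} = \left(- \frac{15}{4}\right)^{2} = \frac{225}{16} \approx 14.063$)
$A{\left(z \right)} = \sqrt{2} \sqrt{z}$ ($A{\left(z \right)} = \sqrt{2 z} = \sqrt{2} \sqrt{z}$)
$- \left(A{\left(4 \right)} + K\right) \left(-61 + 47\right) = - \left(\sqrt{2} \sqrt{4} + \frac{225}{16}\right) \left(-61 + 47\right) = - \left(\sqrt{2} \cdot 2 + \frac{225}{16}\right) \left(-14\right) = - \left(2 \sqrt{2} + \frac{225}{16}\right) \left(-14\right) = - \left(\frac{225}{16} + 2 \sqrt{2}\right) \left(-14\right) = - (- \frac{1575}{8} - 28 \sqrt{2}) = \frac{1575}{8} + 28 \sqrt{2}$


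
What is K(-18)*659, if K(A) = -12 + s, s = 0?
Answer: -7908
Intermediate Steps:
K(A) = -12 (K(A) = -12 + 0 = -12)
K(-18)*659 = -12*659 = -7908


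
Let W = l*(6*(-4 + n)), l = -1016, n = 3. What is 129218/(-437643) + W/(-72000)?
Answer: -83135887/218821500 ≈ -0.37993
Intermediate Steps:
W = 6096 (W = -6096*(-4 + 3) = -6096*(-1) = -1016*(-6) = 6096)
129218/(-437643) + W/(-72000) = 129218/(-437643) + 6096/(-72000) = 129218*(-1/437643) + 6096*(-1/72000) = -129218/437643 - 127/1500 = -83135887/218821500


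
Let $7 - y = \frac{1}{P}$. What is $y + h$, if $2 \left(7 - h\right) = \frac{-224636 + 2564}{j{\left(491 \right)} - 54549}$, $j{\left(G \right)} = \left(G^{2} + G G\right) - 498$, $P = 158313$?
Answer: $\frac{964228013083}{67617856995} \approx 14.26$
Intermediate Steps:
$j{\left(G \right)} = -498 + 2 G^{2}$ ($j{\left(G \right)} = \left(G^{2} + G^{2}\right) - 498 = 2 G^{2} - 498 = -498 + 2 G^{2}$)
$y = \frac{1108190}{158313}$ ($y = 7 - \frac{1}{158313} = \frac{1108190}{158313} \approx 7.0$)
$h = \frac{3100841}{427115}$ ($h = 7 - \frac{\left(-224636 + 2564\right) \frac{1}{\left(-498 + 2 \cdot 491^{2}\right) - 54549}}{2} = 7 - \frac{\left(-222072\right) \frac{1}{\left(-498 + 2 \cdot 241081\right) - 54549}}{2} = 7 - \frac{\left(-222072\right) \frac{1}{\left(-498 + 482162\right) - 54549}}{2} = 7 - \frac{\left(-222072\right) \frac{1}{481664 - 54549}}{2} = 7 - \frac{\left(-222072\right) \frac{1}{427115}}{2} = 7 - - \frac{111036}{427115} = 7 + \frac{111036}{427115} = \frac{3100841}{427115} \approx 7.26$)
$y + h = \frac{1108190}{158313} + \frac{3100841}{427115} = \frac{964228013083}{67617856995}$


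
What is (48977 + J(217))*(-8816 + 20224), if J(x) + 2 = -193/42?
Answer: 11731741928/21 ≈ 5.5865e+8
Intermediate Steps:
J(x) = -277/42 (J(x) = -2 - 193/42 = -277/42)
(48977 + J(217))*(-8816 + 20224) = (48977 - 277/42)*(-8816 + 20224) = (2056757/42)*11408 = 11731741928/21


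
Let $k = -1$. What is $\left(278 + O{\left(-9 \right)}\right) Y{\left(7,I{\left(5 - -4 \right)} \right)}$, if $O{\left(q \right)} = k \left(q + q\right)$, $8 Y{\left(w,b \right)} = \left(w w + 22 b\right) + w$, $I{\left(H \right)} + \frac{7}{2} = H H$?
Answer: $65157$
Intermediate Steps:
$I{\left(H \right)} = - \frac{7}{2} + H^{2}$ ($I{\left(H \right)} = - \frac{7}{2} + H H = - \frac{7}{2} + H^{2}$)
$Y{\left(w,b \right)} = \frac{w}{8} + \frac{w^{2}}{8} + \frac{11 b}{4}$ ($Y{\left(w,b \right)} = \frac{\left(w w + 22 b\right) + w}{8} = \frac{\left(w^{2} + 22 b\right) + w}{8} = \frac{w + w^{2} + 22 b}{8} = \frac{w}{8} + \frac{w^{2}}{8} + \frac{11 b}{4}$)
$O{\left(q \right)} = - 2 q$ ($O{\left(q \right)} = - (q + q) = - 2 q$)
$\left(278 + O{\left(-9 \right)}\right) Y{\left(7,I{\left(5 - -4 \right)} \right)} = \left(278 - -18\right) \left(\frac{1}{8} \cdot 7 + \frac{7^{2}}{8} + \frac{11 \left(- \frac{7}{2} + \left(5 - -4\right)^{2}\right)}{4}\right) = \left(278 + 18\right) \left(\frac{7}{8} + \frac{1}{8} \cdot 49 + \frac{11 \left(- \frac{7}{2} + \left(5 + 4\right)^{2}\right)}{4}\right) = 296 \left(\frac{7}{8} + \frac{49}{8} + \frac{11 \left(- \frac{7}{2} + 9^{2}\right)}{4}\right) = 296 \left(\frac{7}{8} + \frac{49}{8} + \frac{11 \left(- \frac{7}{2} + 81\right)}{4}\right) = 296 \left(\frac{7}{8} + \frac{49}{8} + \frac{11}{4} \cdot \frac{155}{2}\right) = 296 \left(\frac{7}{8} + \frac{49}{8} + \frac{1705}{8}\right) = 296 \cdot \frac{1761}{8} = 65157$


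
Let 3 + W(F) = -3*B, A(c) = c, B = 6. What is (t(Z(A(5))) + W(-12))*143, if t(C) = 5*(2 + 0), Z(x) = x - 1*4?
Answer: -1573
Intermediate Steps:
Z(x) = -4 + x (Z(x) = x - 4 = -4 + x)
t(C) = 10 (t(C) = 5*2 = 10)
W(F) = -21 (W(F) = -3 - 3*6 = -3 - 18 = -21)
(t(Z(A(5))) + W(-12))*143 = (10 - 21)*143 = -11*143 = -1573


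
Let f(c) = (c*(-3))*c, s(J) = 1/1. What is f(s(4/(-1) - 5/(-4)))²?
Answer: 9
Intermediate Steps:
s(J) = 1
f(c) = -3*c² (f(c) = (-3*c)*c = -3*c²)
f(s(4/(-1) - 5/(-4)))² = (-3*1²)² = (-3*1)² = (-3)² = 9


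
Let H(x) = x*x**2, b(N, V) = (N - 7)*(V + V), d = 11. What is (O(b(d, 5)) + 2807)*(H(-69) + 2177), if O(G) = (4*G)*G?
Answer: -3004538724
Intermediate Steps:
b(N, V) = 2*V*(-7 + N) (b(N, V) = (-7 + N)*(2*V) = 2*V*(-7 + N))
H(x) = x**3
O(G) = 4*G**2
(O(b(d, 5)) + 2807)*(H(-69) + 2177) = (4*(2*5*(-7 + 11))**2 + 2807)*((-69)**3 + 2177) = (4*(2*5*4)**2 + 2807)*(-328509 + 2177) = (4*40**2 + 2807)*(-326332) = (4*1600 + 2807)*(-326332) = (6400 + 2807)*(-326332) = 9207*(-326332) = -3004538724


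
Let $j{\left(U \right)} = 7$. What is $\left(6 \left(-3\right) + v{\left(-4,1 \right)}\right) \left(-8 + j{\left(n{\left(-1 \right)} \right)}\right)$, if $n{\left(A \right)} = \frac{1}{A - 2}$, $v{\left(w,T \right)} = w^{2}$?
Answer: $2$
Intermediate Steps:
$n{\left(A \right)} = \frac{1}{-2 + A}$
$\left(6 \left(-3\right) + v{\left(-4,1 \right)}\right) \left(-8 + j{\left(n{\left(-1 \right)} \right)}\right) = \left(6 \left(-3\right) + \left(-4\right)^{2}\right) \left(-8 + 7\right) = \left(-18 + 16\right) \left(-1\right) = \left(-2\right) \left(-1\right) = 2$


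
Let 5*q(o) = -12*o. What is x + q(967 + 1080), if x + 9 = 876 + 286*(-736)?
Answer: -1072709/5 ≈ -2.1454e+5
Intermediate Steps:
q(o) = -12*o/5 (q(o) = (-12*o)/5 = -12*o/5)
x = -209629 (x = -9 + (876 + 286*(-736)) = -9 + (876 - 210496) = -9 - 209620 = -209629)
x + q(967 + 1080) = -209629 - 12*(967 + 1080)/5 = -209629 - 12/5*2047 = -209629 - 24564/5 = -1072709/5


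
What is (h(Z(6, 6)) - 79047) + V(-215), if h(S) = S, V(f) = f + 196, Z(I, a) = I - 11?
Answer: -79071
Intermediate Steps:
Z(I, a) = -11 + I
V(f) = 196 + f
(h(Z(6, 6)) - 79047) + V(-215) = ((-11 + 6) - 79047) + (196 - 215) = (-5 - 79047) - 19 = -79052 - 19 = -79071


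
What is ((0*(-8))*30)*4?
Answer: 0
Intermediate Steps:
((0*(-8))*30)*4 = (0*30)*4 = 0*4 = 0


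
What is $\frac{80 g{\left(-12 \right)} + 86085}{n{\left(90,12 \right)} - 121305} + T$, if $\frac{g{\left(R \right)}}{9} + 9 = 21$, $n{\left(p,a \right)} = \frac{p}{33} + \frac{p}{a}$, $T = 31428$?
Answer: $\frac{5590870842}{177899} \approx 31427.0$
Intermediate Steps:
$n{\left(p,a \right)} = \frac{p}{33} + \frac{p}{a}$ ($n{\left(p,a \right)} = p \frac{1}{33} + \frac{p}{a} = \frac{p}{33} + \frac{p}{a}$)
$g{\left(R \right)} = 108$ ($g{\left(R \right)} = -81 + 9 \cdot 21 = -81 + 189 = 108$)
$\frac{80 g{\left(-12 \right)} + 86085}{n{\left(90,12 \right)} - 121305} + T = \frac{80 \cdot 108 + 86085}{\left(\frac{1}{33} \cdot 90 + \frac{90}{12}\right) - 121305} + 31428 = \frac{8640 + 86085}{\left(\frac{30}{11} + 90 \cdot \frac{1}{12}\right) - 121305} + 31428 = \frac{94725}{\left(\frac{30}{11} + \frac{15}{2}\right) - 121305} + 31428 = \frac{94725}{\frac{225}{22} - 121305} + 31428 = \frac{94725}{- \frac{2668485}{22}} + 31428 = 94725 \left(- \frac{22}{2668485}\right) + 31428 = - \frac{138930}{177899} + 31428 = \frac{5590870842}{177899}$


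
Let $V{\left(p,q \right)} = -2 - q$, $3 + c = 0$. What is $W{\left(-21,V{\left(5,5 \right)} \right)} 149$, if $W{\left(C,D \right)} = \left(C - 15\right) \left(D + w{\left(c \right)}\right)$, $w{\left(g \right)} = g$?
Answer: $53640$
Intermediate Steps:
$c = -3$ ($c = -3 + 0 = -3$)
$W{\left(C,D \right)} = \left(-15 + C\right) \left(-3 + D\right)$ ($W{\left(C,D \right)} = \left(C - 15\right) \left(D - 3\right) = \left(C - 15\right) \left(-3 + D\right) = \left(-15 + C\right) \left(-3 + D\right)$)
$W{\left(-21,V{\left(5,5 \right)} \right)} 149 = \left(45 - 15 \left(-2 - 5\right) - -63 - 21 \left(-2 - 5\right)\right) 149 = \left(45 - 15 \left(-2 - 5\right) + 63 - 21 \left(-2 - 5\right)\right) 149 = \left(45 - -105 + 63 - -147\right) 149 = \left(45 + 105 + 63 + 147\right) 149 = 360 \cdot 149 = 53640$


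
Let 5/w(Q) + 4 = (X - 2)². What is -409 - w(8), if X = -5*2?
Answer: -11453/28 ≈ -409.04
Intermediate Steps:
X = -10
w(Q) = 1/28 (w(Q) = 5/(-4 + (-10 - 2)²) = 5/(-4 + (-12)²) = 5/(-4 + 144) = 5/140 = 5*(1/140) = 1/28)
-409 - w(8) = -409 - 1*1/28 = -409 - 1/28 = -11453/28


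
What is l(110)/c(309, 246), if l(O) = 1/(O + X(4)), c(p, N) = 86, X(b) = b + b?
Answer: 1/10148 ≈ 9.8542e-5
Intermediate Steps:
X(b) = 2*b
l(O) = 1/(8 + O) (l(O) = 1/(O + 2*4) = 1/(O + 8) = 1/(8 + O))
l(110)/c(309, 246) = 1/((8 + 110)*86) = (1/86)/118 = (1/118)*(1/86) = 1/10148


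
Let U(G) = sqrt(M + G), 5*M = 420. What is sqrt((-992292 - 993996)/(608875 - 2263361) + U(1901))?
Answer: sqrt(821571421992 + 684330981049*sqrt(1985))/827243 ≈ 6.7642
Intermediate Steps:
M = 84 (M = (1/5)*420 = 84)
U(G) = sqrt(84 + G)
sqrt((-992292 - 993996)/(608875 - 2263361) + U(1901)) = sqrt((-992292 - 993996)/(608875 - 2263361) + sqrt(84 + 1901)) = sqrt(-1986288/(-1654486) + sqrt(1985)) = sqrt(-1986288*(-1/1654486) + sqrt(1985)) = sqrt(993144/827243 + sqrt(1985))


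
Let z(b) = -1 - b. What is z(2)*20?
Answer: -60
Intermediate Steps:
z(2)*20 = (-1 - 1*2)*20 = (-1 - 2)*20 = -3*20 = -60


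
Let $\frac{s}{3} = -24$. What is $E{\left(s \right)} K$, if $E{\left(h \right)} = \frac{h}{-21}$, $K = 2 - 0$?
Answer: $\frac{48}{7} \approx 6.8571$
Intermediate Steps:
$K = 2$ ($K = 2 + 0 = 2$)
$s = -72$ ($s = 3 \left(-24\right) = -72$)
$E{\left(h \right)} = - \frac{h}{21}$ ($E{\left(h \right)} = h \left(- \frac{1}{21}\right) = - \frac{h}{21}$)
$E{\left(s \right)} K = \left(- \frac{1}{21}\right) \left(-72\right) 2 = \frac{24}{7} \cdot 2 = \frac{48}{7}$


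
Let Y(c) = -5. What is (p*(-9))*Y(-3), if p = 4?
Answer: 180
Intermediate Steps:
(p*(-9))*Y(-3) = (4*(-9))*(-5) = -36*(-5) = 180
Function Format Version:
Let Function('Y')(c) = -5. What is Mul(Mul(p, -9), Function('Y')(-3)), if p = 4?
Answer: 180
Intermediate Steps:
Mul(Mul(p, -9), Function('Y')(-3)) = Mul(Mul(4, -9), -5) = Mul(-36, -5) = 180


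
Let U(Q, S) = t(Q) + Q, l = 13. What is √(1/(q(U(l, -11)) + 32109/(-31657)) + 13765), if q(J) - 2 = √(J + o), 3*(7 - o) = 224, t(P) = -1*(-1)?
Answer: √((1288705446 + 435758605*I*√483)/(93615 + 31657*I*√483)) ≈ 117.32 - 0.0006*I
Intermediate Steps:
t(P) = 1
U(Q, S) = 1 + Q
o = -203/3 (o = 7 - ⅓*224 = 7 - 224/3 = -203/3 ≈ -67.667)
q(J) = 2 + √(-203/3 + J) (q(J) = 2 + √(J - 203/3) = 2 + √(-203/3 + J))
√(1/(q(U(l, -11)) + 32109/(-31657)) + 13765) = √(1/((2 + √(-609 + 9*(1 + 13))/3) + 32109/(-31657)) + 13765) = √(1/((2 + √(-609 + 9*14)/3) + 32109*(-1/31657)) + 13765) = √(1/((2 + √(-609 + 126)/3) - 32109/31657) + 13765) = √(1/((2 + √(-483)/3) - 32109/31657) + 13765) = √(1/((2 + (I*√483)/3) - 32109/31657) + 13765) = √(1/((2 + I*√483/3) - 32109/31657) + 13765) = √(1/(31205/31657 + I*√483/3) + 13765) = √(13765 + 1/(31205/31657 + I*√483/3))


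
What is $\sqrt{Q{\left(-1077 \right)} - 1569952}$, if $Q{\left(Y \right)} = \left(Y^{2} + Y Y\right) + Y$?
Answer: $\sqrt{748829} \approx 865.35$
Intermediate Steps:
$Q{\left(Y \right)} = Y + 2 Y^{2}$ ($Q{\left(Y \right)} = \left(Y^{2} + Y^{2}\right) + Y = 2 Y^{2} + Y = Y + 2 Y^{2}$)
$\sqrt{Q{\left(-1077 \right)} - 1569952} = \sqrt{- 1077 \left(1 + 2 \left(-1077\right)\right) - 1569952} = \sqrt{- 1077 \left(1 - 2154\right) - 1569952} = \sqrt{\left(-1077\right) \left(-2153\right) - 1569952} = \sqrt{2318781 - 1569952} = \sqrt{748829}$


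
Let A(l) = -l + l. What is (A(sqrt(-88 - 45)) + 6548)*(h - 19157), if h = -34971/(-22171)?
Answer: -2780902048048/22171 ≈ -1.2543e+8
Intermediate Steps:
h = 34971/22171 (h = -34971*(-1/22171) = 34971/22171 ≈ 1.5773)
A(l) = 0
(A(sqrt(-88 - 45)) + 6548)*(h - 19157) = (0 + 6548)*(34971/22171 - 19157) = 6548*(-424694876/22171) = -2780902048048/22171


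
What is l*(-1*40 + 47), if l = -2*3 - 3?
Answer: -63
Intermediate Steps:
l = -9 (l = -6 - 3 = -9)
l*(-1*40 + 47) = -9*(-1*40 + 47) = -9*(-40 + 47) = -9*7 = -63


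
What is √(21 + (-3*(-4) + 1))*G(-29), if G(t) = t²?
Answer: 841*√34 ≈ 4903.8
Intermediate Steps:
√(21 + (-3*(-4) + 1))*G(-29) = √(21 + (-3*(-4) + 1))*(-29)² = √(21 + (12 + 1))*841 = √(21 + 13)*841 = √34*841 = 841*√34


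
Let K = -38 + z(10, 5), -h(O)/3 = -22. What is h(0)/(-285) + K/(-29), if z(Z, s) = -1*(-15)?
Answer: 1547/2755 ≈ 0.56152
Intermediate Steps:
z(Z, s) = 15
h(O) = 66 (h(O) = -3*(-22) = 66)
K = -23 (K = -38 + 15 = -23)
h(0)/(-285) + K/(-29) = 66/(-285) - 23/(-29) = 66*(-1/285) - 23*(-1/29) = -22/95 + 23/29 = 1547/2755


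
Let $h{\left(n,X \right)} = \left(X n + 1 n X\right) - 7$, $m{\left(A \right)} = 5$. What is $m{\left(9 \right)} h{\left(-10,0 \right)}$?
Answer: $-35$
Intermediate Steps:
$h{\left(n,X \right)} = -7 + 2 X n$ ($h{\left(n,X \right)} = \left(X n + n X\right) - 7 = \left(X n + X n\right) - 7 = 2 X n - 7 = -7 + 2 X n$)
$m{\left(9 \right)} h{\left(-10,0 \right)} = 5 \left(-7 + 2 \cdot 0 \left(-10\right)\right) = 5 \left(-7 + 0\right) = 5 \left(-7\right) = -35$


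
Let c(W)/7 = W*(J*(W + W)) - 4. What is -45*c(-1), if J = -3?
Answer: 3150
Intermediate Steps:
c(W) = -28 - 42*W² (c(W) = 7*(W*(-3*(W + W)) - 4) = 7*(W*(-6*W) - 4) = 7*(-6*W² - 4) = 7*(-4 - 6*W²) = -28 - 42*W²)
-45*c(-1) = -45*(-28 - 42*(-1)²) = -45*(-28 - 42*1) = -45*(-28 - 42) = -45*(-70) = 3150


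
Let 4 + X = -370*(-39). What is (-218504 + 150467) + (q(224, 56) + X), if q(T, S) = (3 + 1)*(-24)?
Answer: -53707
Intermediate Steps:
X = 14426 (X = -4 - 370*(-39) = -4 + 14430 = 14426)
q(T, S) = -96 (q(T, S) = 4*(-24) = -96)
(-218504 + 150467) + (q(224, 56) + X) = (-218504 + 150467) + (-96 + 14426) = -68037 + 14330 = -53707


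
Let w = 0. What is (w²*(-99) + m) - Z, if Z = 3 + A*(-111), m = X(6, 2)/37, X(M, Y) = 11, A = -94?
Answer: -386158/37 ≈ -10437.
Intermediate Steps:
m = 11/37 ≈ 0.29730
Z = 10437 (Z = 3 - 94*(-111) = 3 + 10434 = 10437)
(w²*(-99) + m) - Z = (0²*(-99) + 11/37) - 1*10437 = (0*(-99) + 11/37) - 10437 = (0 + 11/37) - 10437 = 11/37 - 10437 = -386158/37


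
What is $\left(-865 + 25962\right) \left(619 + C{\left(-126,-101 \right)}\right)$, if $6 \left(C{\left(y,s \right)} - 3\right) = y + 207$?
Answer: $\frac{31898287}{2} \approx 1.5949 \cdot 10^{7}$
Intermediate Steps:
$C{\left(y,s \right)} = \frac{75}{2} + \frac{y}{6}$ ($C{\left(y,s \right)} = 3 + \frac{y + 207}{6} = 3 + \frac{207 + y}{6} = 3 + \left(\frac{69}{2} + \frac{y}{6}\right) = \frac{75}{2} + \frac{y}{6}$)
$\left(-865 + 25962\right) \left(619 + C{\left(-126,-101 \right)}\right) = \left(-865 + 25962\right) \left(619 + \left(\frac{75}{2} + \frac{1}{6} \left(-126\right)\right)\right) = 25097 \left(619 + \left(\frac{75}{2} - 21\right)\right) = 25097 \left(619 + \frac{33}{2}\right) = 25097 \cdot \frac{1271}{2} = \frac{31898287}{2}$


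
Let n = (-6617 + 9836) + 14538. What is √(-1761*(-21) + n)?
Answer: 3*√6082 ≈ 233.96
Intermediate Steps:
n = 17757 (n = 3219 + 14538 = 17757)
√(-1761*(-21) + n) = √(-1761*(-21) + 17757) = √(36981 + 17757) = √54738 = 3*√6082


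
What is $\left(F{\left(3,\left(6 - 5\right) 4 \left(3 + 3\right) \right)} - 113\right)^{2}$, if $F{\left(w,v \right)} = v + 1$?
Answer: $7744$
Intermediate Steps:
$F{\left(w,v \right)} = 1 + v$
$\left(F{\left(3,\left(6 - 5\right) 4 \left(3 + 3\right) \right)} - 113\right)^{2} = \left(\left(1 + \left(6 - 5\right) 4 \left(3 + 3\right)\right) - 113\right)^{2} = \left(\left(1 + 1 \cdot 4 \cdot 6\right) - 113\right)^{2} = \left(\left(1 + 1 \cdot 24\right) - 113\right)^{2} = \left(\left(1 + 24\right) - 113\right)^{2} = \left(25 - 113\right)^{2} = \left(-88\right)^{2} = 7744$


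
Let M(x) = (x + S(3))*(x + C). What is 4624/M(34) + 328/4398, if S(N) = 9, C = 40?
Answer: 5345012/3498609 ≈ 1.5278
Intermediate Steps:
M(x) = (9 + x)*(40 + x) (M(x) = (x + 9)*(x + 40) = (9 + x)*(40 + x))
4624/M(34) + 328/4398 = 4624/(360 + 34² + 49*34) + 328/4398 = 4624/(360 + 1156 + 1666) + 328*(1/4398) = 4624/3182 + 164/2199 = 4624*(1/3182) + 164/2199 = 2312/1591 + 164/2199 = 5345012/3498609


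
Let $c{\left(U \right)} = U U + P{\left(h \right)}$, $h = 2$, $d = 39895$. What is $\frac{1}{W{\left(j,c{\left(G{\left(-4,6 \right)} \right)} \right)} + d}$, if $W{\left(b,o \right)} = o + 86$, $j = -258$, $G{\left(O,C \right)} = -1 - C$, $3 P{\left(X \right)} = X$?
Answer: $\frac{3}{120092} \approx 2.4981 \cdot 10^{-5}$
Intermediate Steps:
$P{\left(X \right)} = \frac{X}{3}$
$c{\left(U \right)} = \frac{2}{3} + U^{2}$ ($c{\left(U \right)} = U U + \frac{1}{3} \cdot 2 = U^{2} + \frac{2}{3} = \frac{2}{3} + U^{2}$)
$W{\left(b,o \right)} = 86 + o$
$\frac{1}{W{\left(j,c{\left(G{\left(-4,6 \right)} \right)} \right)} + d} = \frac{1}{\left(86 + \left(\frac{2}{3} + \left(-1 - 6\right)^{2}\right)\right) + 39895} = \frac{1}{\left(86 + \left(\frac{2}{3} + \left(-7\right)^{2}\right)\right) + 39895} = \frac{1}{\left(86 + \left(\frac{2}{3} + 49\right)\right) + 39895} = \frac{1}{\left(86 + \frac{149}{3}\right) + 39895} = \frac{1}{\frac{407}{3} + 39895} = \frac{1}{\frac{120092}{3}} = \frac{3}{120092}$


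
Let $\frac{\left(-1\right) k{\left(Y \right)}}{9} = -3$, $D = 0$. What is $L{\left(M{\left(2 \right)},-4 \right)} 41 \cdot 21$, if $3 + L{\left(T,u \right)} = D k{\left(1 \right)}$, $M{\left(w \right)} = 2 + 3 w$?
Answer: $-2583$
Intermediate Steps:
$k{\left(Y \right)} = 27$ ($k{\left(Y \right)} = \left(-9\right) \left(-3\right) = 27$)
$L{\left(T,u \right)} = -3$ ($L{\left(T,u \right)} = -3 + 0 \cdot 27 = -3 + 0 = -3$)
$L{\left(M{\left(2 \right)},-4 \right)} 41 \cdot 21 = \left(-3\right) 41 \cdot 21 = \left(-123\right) 21 = -2583$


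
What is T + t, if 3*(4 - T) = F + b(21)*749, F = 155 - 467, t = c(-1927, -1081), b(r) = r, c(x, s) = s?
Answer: -6216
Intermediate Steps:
t = -1081
F = -312
T = -5135 (T = 4 - (-312 + 21*749)/3 = 4 - (-312 + 15729)/3 = 4 - ⅓*15417 = 4 - 5139 = -5135)
T + t = -5135 - 1081 = -6216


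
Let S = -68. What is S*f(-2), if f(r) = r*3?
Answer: 408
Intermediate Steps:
f(r) = 3*r
S*f(-2) = -204*(-2) = -68*(-6) = 408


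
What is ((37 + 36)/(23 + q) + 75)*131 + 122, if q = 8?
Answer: 317920/31 ≈ 10255.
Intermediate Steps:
((37 + 36)/(23 + q) + 75)*131 + 122 = ((37 + 36)/(23 + 8) + 75)*131 + 122 = (73/31 + 75)*131 + 122 = (2398/31)*131 + 122 = 314138/31 + 122 = 317920/31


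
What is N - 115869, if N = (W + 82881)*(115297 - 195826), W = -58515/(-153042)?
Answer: -340491448694997/51014 ≈ -6.6745e+9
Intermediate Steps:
W = 19505/51014 (W = -58515*(-1/153042) = 19505/51014 ≈ 0.38235)
N = -340485537753831/51014 (N = (19505/51014 + 82881)*(115297 - 195826) = (4228110839/51014)*(-80529) = -340485537753831/51014 ≈ -6.6744e+9)
N - 115869 = -340485537753831/51014 - 115869 = -340491448694997/51014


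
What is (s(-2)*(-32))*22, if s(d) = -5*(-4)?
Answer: -14080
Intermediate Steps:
s(d) = 20
(s(-2)*(-32))*22 = (20*(-32))*22 = -640*22 = -14080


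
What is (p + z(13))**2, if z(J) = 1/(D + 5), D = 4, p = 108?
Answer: 946729/81 ≈ 11688.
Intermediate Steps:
z(J) = 1/9 (z(J) = 1/(4 + 5) = 1/9)
(p + z(13))**2 = (108 + 1/9)**2 = (973/9)**2 = 946729/81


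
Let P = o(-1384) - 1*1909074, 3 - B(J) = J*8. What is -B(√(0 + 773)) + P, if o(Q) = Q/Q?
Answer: -1909076 + 8*√773 ≈ -1.9089e+6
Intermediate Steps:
o(Q) = 1
B(J) = 3 - 8*J (B(J) = 3 - J*8 = 3 - 8*J)
P = -1909073 (P = 1 - 1*1909074 = 1 - 1909074 = -1909073)
-B(√(0 + 773)) + P = -(3 - 8*√(0 + 773)) - 1909073 = -(3 - 8*√773) - 1909073 = (-3 + 8*√773) - 1909073 = -1909076 + 8*√773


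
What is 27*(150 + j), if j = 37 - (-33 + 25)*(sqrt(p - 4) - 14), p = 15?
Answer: 2025 + 216*sqrt(11) ≈ 2741.4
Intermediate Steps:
j = -75 + 8*sqrt(11) (j = 37 - (-33 + 25)*(sqrt(15 - 4) - 14) = 37 - (-8)*(sqrt(11) - 14) = 37 - (-8)*(-14 + sqrt(11)) = 37 - (112 - 8*sqrt(11)) = 37 + (-112 + 8*sqrt(11)) = -75 + 8*sqrt(11) ≈ -48.467)
27*(150 + j) = 27*(150 + (-75 + 8*sqrt(11))) = 27*(75 + 8*sqrt(11)) = 2025 + 216*sqrt(11)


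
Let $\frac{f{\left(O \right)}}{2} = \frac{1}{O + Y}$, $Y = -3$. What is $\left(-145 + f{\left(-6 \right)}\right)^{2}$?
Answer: $\frac{1708249}{81} \approx 21090.0$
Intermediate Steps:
$f{\left(O \right)} = \frac{2}{-3 + O}$ ($f{\left(O \right)} = \frac{2}{O - 3} = \frac{2}{-3 + O}$)
$\left(-145 + f{\left(-6 \right)}\right)^{2} = \left(-145 + \frac{2}{-3 - 6}\right)^{2} = \left(-145 + \frac{2}{-9}\right)^{2} = \left(-145 + 2 \left(- \frac{1}{9}\right)\right)^{2} = \left(-145 - \frac{2}{9}\right)^{2} = \left(- \frac{1307}{9}\right)^{2} = \frac{1708249}{81}$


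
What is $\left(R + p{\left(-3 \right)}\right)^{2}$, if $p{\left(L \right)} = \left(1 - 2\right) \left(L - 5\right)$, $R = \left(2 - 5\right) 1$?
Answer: $25$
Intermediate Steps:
$R = -3$ ($R = \left(-3\right) 1 = -3$)
$p{\left(L \right)} = 5 - L$ ($p{\left(L \right)} = - (-5 + L) = 5 - L$)
$\left(R + p{\left(-3 \right)}\right)^{2} = \left(-3 + \left(5 - -3\right)\right)^{2} = \left(-3 + \left(5 + 3\right)\right)^{2} = \left(-3 + 8\right)^{2} = 5^{2} = 25$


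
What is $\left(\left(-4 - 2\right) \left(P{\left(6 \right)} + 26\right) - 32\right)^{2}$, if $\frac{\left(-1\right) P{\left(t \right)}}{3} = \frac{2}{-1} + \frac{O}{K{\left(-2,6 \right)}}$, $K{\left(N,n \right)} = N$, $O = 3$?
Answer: $63001$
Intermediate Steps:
$P{\left(t \right)} = \frac{21}{2}$ ($P{\left(t \right)} = - 3 \left(\frac{2}{-1} + \frac{3}{-2}\right) = - 3 \left(2 \left(-1\right) + 3 \left(- \frac{1}{2}\right)\right) = - 3 \left(-2 - \frac{3}{2}\right) = \left(-3\right) \left(- \frac{7}{2}\right) = \frac{21}{2}$)
$\left(\left(-4 - 2\right) \left(P{\left(6 \right)} + 26\right) - 32\right)^{2} = \left(\left(-4 - 2\right) \left(\frac{21}{2} + 26\right) - 32\right)^{2} = \left(\left(-6\right) \frac{73}{2} - 32\right)^{2} = \left(-219 - 32\right)^{2} = \left(-251\right)^{2} = 63001$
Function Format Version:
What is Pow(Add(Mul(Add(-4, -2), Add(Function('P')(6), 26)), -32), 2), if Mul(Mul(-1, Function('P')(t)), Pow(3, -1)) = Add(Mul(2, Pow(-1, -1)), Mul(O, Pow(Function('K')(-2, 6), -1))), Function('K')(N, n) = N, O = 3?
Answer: 63001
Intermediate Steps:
Function('P')(t) = Rational(21, 2) (Function('P')(t) = Mul(-3, Add(Mul(2, Pow(-1, -1)), Mul(3, Pow(-2, -1)))) = Mul(-3, Add(Mul(2, -1), Mul(3, Rational(-1, 2)))) = Mul(-3, Add(-2, Rational(-3, 2))) = Mul(-3, Rational(-7, 2)) = Rational(21, 2))
Pow(Add(Mul(Add(-4, -2), Add(Function('P')(6), 26)), -32), 2) = Pow(Add(Mul(Add(-4, -2), Add(Rational(21, 2), 26)), -32), 2) = Pow(Add(Mul(-6, Rational(73, 2)), -32), 2) = Pow(Add(-219, -32), 2) = Pow(-251, 2) = 63001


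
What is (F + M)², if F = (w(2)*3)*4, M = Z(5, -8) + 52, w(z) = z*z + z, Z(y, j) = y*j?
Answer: 7056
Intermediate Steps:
Z(y, j) = j*y
w(z) = z + z² (w(z) = z² + z = z + z²)
M = 12 (M = -8*5 + 52 = -40 + 52 = 12)
F = 72 (F = ((2*(1 + 2))*3)*4 = ((2*3)*3)*4 = (6*3)*4 = 18*4 = 72)
(F + M)² = (72 + 12)² = 84² = 7056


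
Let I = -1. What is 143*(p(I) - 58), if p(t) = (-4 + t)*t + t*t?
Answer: -7436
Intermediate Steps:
p(t) = t**2 + t*(-4 + t) (p(t) = t*(-4 + t) + t**2 = t**2 + t*(-4 + t))
143*(p(I) - 58) = 143*(2*(-1)*(-2 - 1) - 58) = 143*(2*(-1)*(-3) - 58) = 143*(6 - 58) = 143*(-52) = -7436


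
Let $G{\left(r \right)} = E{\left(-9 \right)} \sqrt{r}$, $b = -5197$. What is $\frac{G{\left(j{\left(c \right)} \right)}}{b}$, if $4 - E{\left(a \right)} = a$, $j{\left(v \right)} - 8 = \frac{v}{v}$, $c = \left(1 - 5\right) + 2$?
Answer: $- \frac{39}{5197} \approx -0.0075043$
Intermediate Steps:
$c = -2$ ($c = -4 + 2 = -2$)
$j{\left(v \right)} = 9$ ($j{\left(v \right)} = 8 + \frac{v}{v} = 8 + 1 = 9$)
$E{\left(a \right)} = 4 - a$
$G{\left(r \right)} = 13 \sqrt{r}$ ($G{\left(r \right)} = \left(4 - -9\right) \sqrt{r} = \left(4 + 9\right) \sqrt{r} = 13 \sqrt{r}$)
$\frac{G{\left(j{\left(c \right)} \right)}}{b} = \frac{13 \sqrt{9}}{-5197} = 13 \cdot 3 \left(- \frac{1}{5197}\right) = 39 \left(- \frac{1}{5197}\right) = - \frac{39}{5197}$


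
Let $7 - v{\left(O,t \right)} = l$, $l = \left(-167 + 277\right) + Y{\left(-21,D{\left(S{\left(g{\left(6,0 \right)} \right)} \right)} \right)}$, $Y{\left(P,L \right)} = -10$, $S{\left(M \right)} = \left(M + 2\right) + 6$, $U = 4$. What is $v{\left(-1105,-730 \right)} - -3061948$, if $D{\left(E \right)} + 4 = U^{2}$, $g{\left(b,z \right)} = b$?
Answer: $3061855$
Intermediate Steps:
$S{\left(M \right)} = 8 + M$ ($S{\left(M \right)} = \left(2 + M\right) + 6 = 8 + M$)
$D{\left(E \right)} = 12$ ($D{\left(E \right)} = -4 + 4^{2} = -4 + 16 = 12$)
$l = 100$ ($l = \left(-167 + 277\right) - 10 = 110 - 10 = 100$)
$v{\left(O,t \right)} = -93$ ($v{\left(O,t \right)} = 7 - 100 = -93$)
$v{\left(-1105,-730 \right)} - -3061948 = -93 - -3061948 = -93 + 3061948 = 3061855$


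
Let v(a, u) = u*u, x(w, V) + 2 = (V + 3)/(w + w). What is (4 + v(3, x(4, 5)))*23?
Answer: 115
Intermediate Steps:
x(w, V) = -2 + (3 + V)/(2*w) (x(w, V) = -2 + (V + 3)/(w + w) = -2 + (3 + V)/((2*w)) = -2 + (3 + V)*(1/(2*w)) = -2 + (3 + V)/(2*w))
v(a, u) = u²
(4 + v(3, x(4, 5)))*23 = (4 + ((½)*(3 + 5 - 4*4)/4)²)*23 = (4 + ((½)*(¼)*(3 + 5 - 16))²)*23 = (4 + ((½)*(¼)*(-8))²)*23 = (4 + (-1)²)*23 = (4 + 1)*23 = 5*23 = 115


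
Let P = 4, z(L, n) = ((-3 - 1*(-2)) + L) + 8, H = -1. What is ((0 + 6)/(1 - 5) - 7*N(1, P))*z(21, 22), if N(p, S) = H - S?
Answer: 938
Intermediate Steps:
z(L, n) = 7 + L (z(L, n) = ((-3 + 2) + L) + 8 = (-1 + L) + 8 = 7 + L)
N(p, S) = -1 - S
((0 + 6)/(1 - 5) - 7*N(1, P))*z(21, 22) = ((0 + 6)/(1 - 5) - 7*(-1 - 1*4))*(7 + 21) = (6/(-4) - 7*(-1 - 4))*28 = (6*(-1/4) - 7*(-5))*28 = (-3/2 + 35)*28 = (67/2)*28 = 938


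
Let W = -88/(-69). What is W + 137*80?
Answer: 756328/69 ≈ 10961.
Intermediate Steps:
W = 88/69 (W = -88*(-1/69) = 88/69 ≈ 1.2754)
W + 137*80 = 88/69 + 137*80 = 88/69 + 10960 = 756328/69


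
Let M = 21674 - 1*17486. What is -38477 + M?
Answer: -34289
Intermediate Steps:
M = 4188 (M = 21674 - 17486 = 4188)
-38477 + M = -38477 + 4188 = -34289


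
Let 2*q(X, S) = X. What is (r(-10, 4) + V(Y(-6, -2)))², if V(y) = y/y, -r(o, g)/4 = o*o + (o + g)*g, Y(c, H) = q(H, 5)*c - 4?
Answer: 91809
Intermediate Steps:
q(X, S) = X/2
Y(c, H) = -4 + H*c/2 (Y(c, H) = (H/2)*c - 4 = H*c/2 - 4 = -4 + H*c/2)
r(o, g) = -4*o² - 4*g*(g + o) (r(o, g) = -4*(o*o + (o + g)*g) = -4*(o² + (g + o)*g) = -4*(o² + g*(g + o)) = -4*o² - 4*g*(g + o))
V(y) = 1
(r(-10, 4) + V(Y(-6, -2)))² = ((-4*4² - 4*(-10)² - 4*4*(-10)) + 1)² = ((-4*16 - 4*100 + 160) + 1)² = ((-64 - 400 + 160) + 1)² = (-304 + 1)² = (-303)² = 91809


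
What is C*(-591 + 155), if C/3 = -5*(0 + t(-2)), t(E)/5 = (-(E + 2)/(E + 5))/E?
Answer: 0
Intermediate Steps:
t(E) = -5*(2 + E)/(E*(5 + E)) (t(E) = 5*((-(E + 2)/(E + 5))/E) = 5*((-(2 + E)/(5 + E))/E) = 5*(-(2 + E)/(E*(5 + E))) = -5*(2 + E)/(E*(5 + E)))
C = 0 (C = 3*(-5*(0 + 5*(-2 - 1*(-2))/(-2*(5 - 2)))) = 3*(-5*(0 + 5*(-½)*(-2 + 2)/3)) = 3*(-5*(0 + 5*(-½)*(⅓)*0)) = 3*(-5*(0 + 0)) = 3*(-5*0) = 3*0 = 0)
C*(-591 + 155) = 0*(-591 + 155) = 0*(-436) = 0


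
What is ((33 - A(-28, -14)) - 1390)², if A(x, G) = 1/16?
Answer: 471454369/256 ≈ 1.8416e+6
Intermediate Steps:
A(x, G) = 1/16
((33 - A(-28, -14)) - 1390)² = ((33 - 1*1/16) - 1390)² = ((33 - 1/16) - 1390)² = (527/16 - 1390)² = (-21713/16)² = 471454369/256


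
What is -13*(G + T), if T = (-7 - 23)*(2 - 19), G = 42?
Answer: -7176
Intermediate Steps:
T = 510 (T = -30*(-17) = 510)
-13*(G + T) = -13*(42 + 510) = -13*552 = -7176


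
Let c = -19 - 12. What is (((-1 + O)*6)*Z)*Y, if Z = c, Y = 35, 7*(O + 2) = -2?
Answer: 21390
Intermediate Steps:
O = -16/7 (O = -2 + (⅐)*(-2) = -2 - 2/7 = -16/7 ≈ -2.2857)
c = -31
Z = -31
(((-1 + O)*6)*Z)*Y = (((-1 - 16/7)*6)*(-31))*35 = (-23/7*6*(-31))*35 = -138/7*(-31)*35 = (4278/7)*35 = 21390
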